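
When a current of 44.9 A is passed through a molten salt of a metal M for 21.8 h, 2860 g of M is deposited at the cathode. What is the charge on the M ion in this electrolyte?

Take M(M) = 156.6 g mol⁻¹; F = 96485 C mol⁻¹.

+2

Q = I·t = 44.90 A × 78480 s = 3524000 C, so n(e⁻) = 3524000/96485 = 36.52 mol.
n(M) deposited = 2860 / 156.6 = 18.26 mol.
Electrons per atom = n(e⁻)/n(M) = 36.52 / 18.26 = 2.00 ≈ 2, so the ion is M²⁺.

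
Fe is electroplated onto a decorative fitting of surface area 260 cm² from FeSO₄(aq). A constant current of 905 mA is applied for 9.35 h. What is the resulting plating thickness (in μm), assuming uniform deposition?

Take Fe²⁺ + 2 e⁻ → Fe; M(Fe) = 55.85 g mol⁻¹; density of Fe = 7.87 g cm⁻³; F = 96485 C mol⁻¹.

Q = I·t = 0.9050 × 33660 = 30460 C; n(e⁻) = 0.3157 mol.
n(Fe) = n(e⁻)/2 = 0.1579 mol, so m = 0.1579 × 55.85 = 8.816 g.
Volume = m/ρ = 8.816 / 7.87 = 1.120 cm³.
Thickness = V/A = 1.120 / 260 = 0.00431 cm = 43.1 μm.

43.1 μm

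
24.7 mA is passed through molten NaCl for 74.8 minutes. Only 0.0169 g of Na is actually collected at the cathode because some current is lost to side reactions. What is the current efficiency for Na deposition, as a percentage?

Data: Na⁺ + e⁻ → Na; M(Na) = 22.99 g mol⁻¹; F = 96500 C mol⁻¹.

64.0 %

Q = I·t = 0.02470 × 4488.0 = 110.9 C; n(e⁻) = 110.9/96500 = 0.001149 mol.
Theoretical n(Na) = n(e⁻)/1 = 0.001149 mol, i.e. m_theo = 0.001149 × 22.99 = 0.02641 g.
Efficiency = m_actual / m_theo = 0.0169 / 0.02641 = 64.0 %.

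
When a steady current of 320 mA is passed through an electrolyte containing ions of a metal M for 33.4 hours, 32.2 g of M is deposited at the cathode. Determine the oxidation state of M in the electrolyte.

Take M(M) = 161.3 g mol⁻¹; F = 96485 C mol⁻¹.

Q = I·t = 0.3200 A × 120240 s = 38480 C, so n(e⁻) = 38480/96485 = 0.3988 mol.
n(M) deposited = 32.2 / 161.3 = 0.1996 mol.
Electrons per atom = n(e⁻)/n(M) = 0.3988 / 0.1996 = 2.00 ≈ 2, so the ion is M²⁺.

+2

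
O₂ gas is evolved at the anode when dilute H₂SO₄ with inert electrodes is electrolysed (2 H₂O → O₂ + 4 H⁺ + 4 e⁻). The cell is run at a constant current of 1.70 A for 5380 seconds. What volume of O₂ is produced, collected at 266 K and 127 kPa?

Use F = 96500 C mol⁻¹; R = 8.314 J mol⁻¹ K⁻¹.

0.413 L

Q = I·t = 1.700 A × 5380.0 s = 9146 C.
n(e⁻) = Q/F = 9146 / 96500 = 0.09478 mol.
4 electrons are transferred per O₂ molecule, so n(O₂) = 0.09478 / 4 = 0.02369 mol.
V = nRT/P = (0.02369 × 8.314 × 266) / (127 × 10³ Pa) = 4.13 × 10⁻⁴ m³ = 0.413 L.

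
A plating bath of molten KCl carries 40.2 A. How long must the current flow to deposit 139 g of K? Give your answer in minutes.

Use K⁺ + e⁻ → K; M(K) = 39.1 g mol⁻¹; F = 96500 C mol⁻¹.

n(K) = m/M = 139 / 39.1 = 3.555 mol.
Each K atom requires 1 electron, so n(e⁻) = 1 × 3.555 = 3.555 mol.
Q = n(e⁻)·F = 3.555 × 96500 = 343100 C.
t = Q/I = 343100 / 40.20 A = 8534 s = 142 min.

142 min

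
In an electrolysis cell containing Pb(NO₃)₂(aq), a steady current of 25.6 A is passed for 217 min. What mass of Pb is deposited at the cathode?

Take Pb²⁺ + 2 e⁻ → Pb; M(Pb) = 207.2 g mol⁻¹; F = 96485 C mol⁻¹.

358 g

Q = I·t = 25.60 A × 13020 s = 333300 C.
n(e⁻) = Q/F = 333300 / 96485 = 3.455 mol.
Pb²⁺ + 2 e⁻ → Pb, so n(Pb) = n(e⁻)/2 = 1.727 mol.
m = n·M = 1.727 × 207.2 = 358 g.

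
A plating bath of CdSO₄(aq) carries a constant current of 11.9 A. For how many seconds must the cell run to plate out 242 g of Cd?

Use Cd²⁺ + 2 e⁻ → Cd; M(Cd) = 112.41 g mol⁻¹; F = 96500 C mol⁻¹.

n(Cd) = m/M = 242 / 112.41 = 2.153 mol.
Each Cd atom requires 2 electrons, so n(e⁻) = 2 × 2.153 = 4.306 mol.
Q = n(e⁻)·F = 4.306 × 96500 = 415500 C.
t = Q/I = 415500 / 11.90 A = 34920 s.

34900 s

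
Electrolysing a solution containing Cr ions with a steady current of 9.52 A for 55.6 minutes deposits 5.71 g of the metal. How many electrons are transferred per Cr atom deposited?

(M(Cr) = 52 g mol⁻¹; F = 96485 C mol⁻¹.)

3

Q = I·t = 9.520 A × 3336.0 s = 31760 C, so n(e⁻) = 31760/96485 = 0.3292 mol.
n(Cr) deposited = 5.71 / 52 = 0.1098 mol.
Electrons per atom = n(e⁻)/n(Cr) = 0.3292 / 0.1098 = 3.00 ≈ 3, so the ion is Cr³⁺.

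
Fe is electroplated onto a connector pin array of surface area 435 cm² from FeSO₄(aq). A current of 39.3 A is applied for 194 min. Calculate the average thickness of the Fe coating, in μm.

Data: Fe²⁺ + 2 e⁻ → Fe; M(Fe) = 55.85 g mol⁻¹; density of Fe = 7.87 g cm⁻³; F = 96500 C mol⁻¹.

Q = I·t = 39.30 × 11640 = 457500 C; n(e⁻) = 4.740 mol.
n(Fe) = n(e⁻)/2 = 2.370 mol, so m = 2.370 × 55.85 = 132.4 g.
Volume = m/ρ = 132.4 / 7.87 = 16.82 cm³.
Thickness = V/A = 16.82 / 435 = 0.0387 cm = 387 μm.

387 μm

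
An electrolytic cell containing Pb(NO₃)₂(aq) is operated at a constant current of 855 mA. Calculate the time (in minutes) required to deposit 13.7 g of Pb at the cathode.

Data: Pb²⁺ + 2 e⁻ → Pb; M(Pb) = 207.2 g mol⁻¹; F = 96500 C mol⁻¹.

249 min

n(Pb) = m/M = 13.7 / 207.2 = 0.06612 mol.
Each Pb atom requires 2 electrons, so n(e⁻) = 2 × 0.06612 = 0.1322 mol.
Q = n(e⁻)·F = 0.1322 × 96500 = 12760 C.
t = Q/I = 12760 / 0.8550 A = 14930 s = 249 min.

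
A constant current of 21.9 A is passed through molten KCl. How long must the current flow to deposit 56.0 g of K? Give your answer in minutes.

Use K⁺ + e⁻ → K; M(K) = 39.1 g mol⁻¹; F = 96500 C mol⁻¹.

105 min

n(K) = m/M = 56.0 / 39.1 = 1.432 mol.
Each K atom requires 1 electron, so n(e⁻) = 1 × 1.432 = 1.432 mol.
Q = n(e⁻)·F = 1.432 × 96500 = 138200 C.
t = Q/I = 138200 / 21.90 A = 6311 s = 105 min.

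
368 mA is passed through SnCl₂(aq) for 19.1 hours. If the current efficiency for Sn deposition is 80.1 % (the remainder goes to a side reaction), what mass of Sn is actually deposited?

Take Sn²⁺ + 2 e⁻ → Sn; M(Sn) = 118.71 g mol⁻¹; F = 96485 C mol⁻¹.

Q = I·t = 0.3680 × 68760 = 25300 C.
n(e⁻) = 25300/96485 = 0.2623 mol; theoretically n(Sn) = 0.2623/2 = 0.1311 mol, m_theo = 15.57 g.
At 80.1 % efficiency, m_actual = 0.801 × 15.57 = 12.5 g.

12.5 g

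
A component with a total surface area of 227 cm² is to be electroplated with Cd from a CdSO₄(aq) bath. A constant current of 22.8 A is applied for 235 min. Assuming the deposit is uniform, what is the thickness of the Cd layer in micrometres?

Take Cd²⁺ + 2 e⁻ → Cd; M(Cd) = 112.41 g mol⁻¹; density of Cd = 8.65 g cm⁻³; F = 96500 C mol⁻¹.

Q = I·t = 22.80 × 14100 = 321500 C; n(e⁻) = 3.331 mol.
n(Cd) = n(e⁻)/2 = 1.666 mol, so m = 1.666 × 112.41 = 187.2 g.
Volume = m/ρ = 187.2 / 8.65 = 21.65 cm³.
Thickness = V/A = 21.65 / 227 = 0.0954 cm = 954 μm.

954 μm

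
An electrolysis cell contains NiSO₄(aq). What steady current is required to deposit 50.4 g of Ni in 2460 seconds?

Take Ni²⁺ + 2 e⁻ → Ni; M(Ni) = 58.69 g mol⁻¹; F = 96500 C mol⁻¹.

n(Ni) = 50.4 / 58.69 = 0.8587 mol.
n(e⁻) = 2 × 0.8587 = 1.717 mol.
Q = n(e⁻)·F = 1.717 × 96500 = 165700 C.
I = Q/t = 165700 / 2460.0 s = 67.4 A.

67.4 A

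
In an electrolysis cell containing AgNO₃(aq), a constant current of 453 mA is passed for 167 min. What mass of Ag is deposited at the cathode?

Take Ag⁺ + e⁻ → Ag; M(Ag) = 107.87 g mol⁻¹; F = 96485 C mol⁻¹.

Q = I·t = 0.4530 A × 10020 s = 4539 C.
n(e⁻) = Q/F = 4539 / 96485 = 0.04704 mol.
Ag⁺ + e⁻ → Ag, so n(Ag) = n(e⁻)/1 = 0.04704 mol.
m = n·M = 0.04704 × 107.87 = 5.07 g.

5.07 g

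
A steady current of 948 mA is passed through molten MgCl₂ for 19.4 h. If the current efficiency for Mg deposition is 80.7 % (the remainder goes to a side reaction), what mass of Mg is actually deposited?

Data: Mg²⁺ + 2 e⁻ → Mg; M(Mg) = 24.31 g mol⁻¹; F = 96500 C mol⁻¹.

6.73 g

Q = I·t = 0.9480 × 69840 = 66210 C.
n(e⁻) = 66210/96500 = 0.6861 mol; theoretically n(Mg) = 0.6861/2 = 0.3430 mol, m_theo = 8.340 g.
At 80.7 % efficiency, m_actual = 0.807 × 8.340 = 6.73 g.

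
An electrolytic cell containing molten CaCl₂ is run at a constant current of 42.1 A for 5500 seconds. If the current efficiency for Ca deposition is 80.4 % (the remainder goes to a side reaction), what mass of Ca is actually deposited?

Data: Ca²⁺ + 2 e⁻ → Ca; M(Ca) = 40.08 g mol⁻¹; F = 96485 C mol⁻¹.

Q = I·t = 42.10 × 5500.0 = 231600 C.
n(e⁻) = 231600/96485 = 2.400 mol; theoretically n(Ca) = 2.400/2 = 1.200 mol, m_theo = 48.09 g.
At 80.4 % efficiency, m_actual = 0.804 × 48.09 = 38.7 g.

38.7 g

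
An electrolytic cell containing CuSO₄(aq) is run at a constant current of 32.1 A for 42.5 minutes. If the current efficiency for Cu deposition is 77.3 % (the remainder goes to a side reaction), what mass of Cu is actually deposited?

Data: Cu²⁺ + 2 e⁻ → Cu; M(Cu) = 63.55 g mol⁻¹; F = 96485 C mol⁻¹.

Q = I·t = 32.10 × 2550.0 = 81860 C.
n(e⁻) = 81860/96485 = 0.8484 mol; theoretically n(Cu) = 0.8484/2 = 0.4242 mol, m_theo = 26.96 g.
At 77.3 % efficiency, m_actual = 0.773 × 26.96 = 20.8 g.

20.8 g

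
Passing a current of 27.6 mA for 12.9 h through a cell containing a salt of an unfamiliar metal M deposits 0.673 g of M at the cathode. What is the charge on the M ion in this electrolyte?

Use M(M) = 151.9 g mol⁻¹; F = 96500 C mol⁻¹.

+3

Q = I·t = 0.02760 A × 46440 s = 1282 C, so n(e⁻) = 1282/96500 = 0.01328 mol.
n(M) deposited = 0.673 / 151.9 = 0.004431 mol.
Electrons per atom = n(e⁻)/n(M) = 0.01328 / 0.004431 = 3.00 ≈ 3, so the ion is M³⁺.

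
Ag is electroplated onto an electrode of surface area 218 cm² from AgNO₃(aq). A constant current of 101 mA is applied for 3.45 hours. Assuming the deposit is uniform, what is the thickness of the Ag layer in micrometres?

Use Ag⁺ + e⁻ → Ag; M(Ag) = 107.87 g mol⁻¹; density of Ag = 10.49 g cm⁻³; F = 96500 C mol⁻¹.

6.13 μm

Q = I·t = 0.1010 × 12420 = 1254 C; n(e⁻) = 0.01300 mol.
n(Ag) = n(e⁻)/1 = 0.01300 mol, so m = 0.01300 × 107.87 = 1.402 g.
Volume = m/ρ = 1.402 / 10.49 = 0.1337 cm³.
Thickness = V/A = 0.1337 / 218 = 6.13 × 10⁻⁴ cm = 6.13 μm.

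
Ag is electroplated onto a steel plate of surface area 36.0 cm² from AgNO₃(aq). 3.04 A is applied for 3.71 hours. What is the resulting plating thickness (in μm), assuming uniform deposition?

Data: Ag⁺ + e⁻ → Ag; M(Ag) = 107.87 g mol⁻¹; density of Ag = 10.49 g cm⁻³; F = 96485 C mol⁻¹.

Q = I·t = 3.040 × 13356 = 40600 C; n(e⁻) = 0.4208 mol.
n(Ag) = n(e⁻)/1 = 0.4208 mol, so m = 0.4208 × 107.87 = 45.39 g.
Volume = m/ρ = 45.39 / 10.49 = 4.327 cm³.
Thickness = V/A = 4.327 / 36.0 = 0.120 cm = 1200 μm.

1200 μm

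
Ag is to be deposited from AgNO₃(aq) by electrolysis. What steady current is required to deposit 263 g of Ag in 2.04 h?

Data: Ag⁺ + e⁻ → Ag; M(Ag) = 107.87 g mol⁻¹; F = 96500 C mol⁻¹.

n(Ag) = 263 / 107.87 = 2.438 mol.
n(e⁻) = 1 × 2.438 = 2.438 mol.
Q = n(e⁻)·F = 2.438 × 96500 = 235300 C.
I = Q/t = 235300 / 7344.0 s = 32.0 A.

32.0 A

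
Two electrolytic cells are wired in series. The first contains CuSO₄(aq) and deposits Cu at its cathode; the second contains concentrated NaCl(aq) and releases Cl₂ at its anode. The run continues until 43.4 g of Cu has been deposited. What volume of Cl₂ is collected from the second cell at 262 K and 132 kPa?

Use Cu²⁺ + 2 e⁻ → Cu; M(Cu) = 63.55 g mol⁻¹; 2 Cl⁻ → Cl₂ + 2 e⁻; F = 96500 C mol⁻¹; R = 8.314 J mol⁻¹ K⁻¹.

11.3 L

n(Cu) = 43.4 / 63.55 = 0.6829 mol, so n(e⁻) = 2 × 0.6829 = 1.366 mol.
The cells are in series, so the same 1.366 mol of electrons passes through the second cell.
2 Cl⁻ → Cl₂ + 2 e⁻ — 2 mol e⁻ per mol Cl₂, so n(Cl₂) = 1.366/2 = 0.6829 mol.
V = nRT/P = (0.6829 × 8.314 × 262) / (132 × 10³) = 0.0113 m³ = 11.3 L.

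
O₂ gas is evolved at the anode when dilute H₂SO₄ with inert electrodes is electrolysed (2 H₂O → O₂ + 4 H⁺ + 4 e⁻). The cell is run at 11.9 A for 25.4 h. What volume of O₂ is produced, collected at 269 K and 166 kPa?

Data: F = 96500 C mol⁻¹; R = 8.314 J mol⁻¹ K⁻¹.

38.0 L

Q = I·t = 11.90 A × 91440 s = 1088000 C.
n(e⁻) = Q/F = 1088000 / 96500 = 11.28 mol.
4 electrons are transferred per O₂ molecule, so n(O₂) = 11.28 / 4 = 2.819 mol.
V = nRT/P = (2.819 × 8.314 × 269) / (166 × 10³ Pa) = 0.0380 m³ = 38.0 L.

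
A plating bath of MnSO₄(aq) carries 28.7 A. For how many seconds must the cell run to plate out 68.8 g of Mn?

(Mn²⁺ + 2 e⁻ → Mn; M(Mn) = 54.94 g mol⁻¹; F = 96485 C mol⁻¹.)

n(Mn) = m/M = 68.8 / 54.94 = 1.252 mol.
Each Mn atom requires 2 electrons, so n(e⁻) = 2 × 1.252 = 2.505 mol.
Q = n(e⁻)·F = 2.505 × 96485 = 241700 C.
t = Q/I = 241700 / 28.70 A = 8420 s.

8420 s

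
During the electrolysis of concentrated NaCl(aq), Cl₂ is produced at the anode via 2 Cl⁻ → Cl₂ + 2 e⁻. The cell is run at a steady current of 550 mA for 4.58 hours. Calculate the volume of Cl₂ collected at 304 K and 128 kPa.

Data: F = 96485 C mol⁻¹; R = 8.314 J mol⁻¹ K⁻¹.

Q = I·t = 0.5500 A × 16488 s = 9068 C.
n(e⁻) = Q/F = 9068 / 96485 = 0.09399 mol.
2 electrons are transferred per Cl₂ molecule, so n(Cl₂) = 0.09399 / 2 = 0.04699 mol.
V = nRT/P = (0.04699 × 8.314 × 304) / (128 × 10³ Pa) = 9.28 × 10⁻⁴ m³ = 0.928 L.

0.928 L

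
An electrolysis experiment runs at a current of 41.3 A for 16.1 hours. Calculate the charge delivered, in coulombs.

2.39 × 10⁶ C

Q = I·t = 41.30 A × 57960 s = 2.39 × 10⁶ C.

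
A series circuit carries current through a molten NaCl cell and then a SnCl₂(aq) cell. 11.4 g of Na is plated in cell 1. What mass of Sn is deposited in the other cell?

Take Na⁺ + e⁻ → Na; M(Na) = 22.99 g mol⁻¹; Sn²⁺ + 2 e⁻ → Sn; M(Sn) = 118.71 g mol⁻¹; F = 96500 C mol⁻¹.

n(Na) = 11.4 / 22.99 = 0.4959 mol.
Since Na⁺ + e⁻ → Na, n(e⁻) passed = 1 × 0.4959 = 0.4959 mol.
Cells in series carry the same charge, so the same 0.4959 mol of electrons passes through cell 2.
Sn²⁺ + 2 e⁻ → Sn, so n(Sn) = 0.4959 / 2 = 0.2479 mol.
m(Sn) = 0.2479 × 118.71 = 29.4 g.

29.4 g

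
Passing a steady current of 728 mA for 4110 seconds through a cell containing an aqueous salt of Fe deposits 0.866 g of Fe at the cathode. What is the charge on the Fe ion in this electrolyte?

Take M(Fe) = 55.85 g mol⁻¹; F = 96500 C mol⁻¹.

+2

Q = I·t = 0.7280 A × 4110.0 s = 2992 C, so n(e⁻) = 2992/96500 = 0.03101 mol.
n(Fe) deposited = 0.866 / 55.85 = 0.01551 mol.
Electrons per atom = n(e⁻)/n(Fe) = 0.03101 / 0.01551 = 2.00 ≈ 2, so the ion is Fe²⁺.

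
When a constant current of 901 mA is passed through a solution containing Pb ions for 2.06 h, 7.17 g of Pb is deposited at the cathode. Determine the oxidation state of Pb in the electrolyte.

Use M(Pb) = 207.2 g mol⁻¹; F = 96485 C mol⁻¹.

Q = I·t = 0.9010 A × 7416.0 s = 6682 C, so n(e⁻) = 6682/96485 = 0.06925 mol.
n(Pb) deposited = 7.17 / 207.2 = 0.03460 mol.
Electrons per atom = n(e⁻)/n(Pb) = 0.06925 / 0.03460 = 2.00 ≈ 2, so the ion is Pb²⁺.

+2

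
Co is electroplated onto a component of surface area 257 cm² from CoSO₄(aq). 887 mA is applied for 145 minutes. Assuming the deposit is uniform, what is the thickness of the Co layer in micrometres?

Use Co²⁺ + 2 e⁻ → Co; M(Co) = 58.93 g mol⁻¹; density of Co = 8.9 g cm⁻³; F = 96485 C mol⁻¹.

Q = I·t = 0.8870 × 8700.0 = 7717 C; n(e⁻) = 0.07998 mol.
n(Co) = n(e⁻)/2 = 0.03999 mol, so m = 0.03999 × 58.93 = 2.357 g.
Volume = m/ρ = 2.357 / 8.9 = 0.2648 cm³.
Thickness = V/A = 0.2648 / 257 = 0.00103 cm = 10.3 μm.

10.3 μm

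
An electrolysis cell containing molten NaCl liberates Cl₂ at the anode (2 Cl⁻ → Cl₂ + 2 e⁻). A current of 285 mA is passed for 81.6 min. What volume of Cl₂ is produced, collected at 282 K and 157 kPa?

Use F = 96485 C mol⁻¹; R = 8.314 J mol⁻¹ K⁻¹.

Q = I·t = 0.2850 A × 4896.0 s = 1395 C.
n(e⁻) = Q/F = 1395 / 96485 = 0.01446 mol.
2 electrons are transferred per Cl₂ molecule, so n(Cl₂) = 0.01446 / 2 = 0.007231 mol.
V = nRT/P = (0.007231 × 8.314 × 282) / (157 × 10³ Pa) = 1.08 × 10⁻⁴ m³ = 0.108 L.

0.108 L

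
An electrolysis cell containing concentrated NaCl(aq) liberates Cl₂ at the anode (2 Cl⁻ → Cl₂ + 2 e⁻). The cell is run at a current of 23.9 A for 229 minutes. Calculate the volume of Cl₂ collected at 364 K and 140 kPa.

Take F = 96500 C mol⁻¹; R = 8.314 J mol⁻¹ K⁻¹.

36.8 L

Q = I·t = 23.90 A × 13740 s = 328400 C.
n(e⁻) = Q/F = 328400 / 96500 = 3.403 mol.
2 electrons are transferred per Cl₂ molecule, so n(Cl₂) = 3.403 / 2 = 1.701 mol.
V = nRT/P = (1.701 × 8.314 × 364) / (140 × 10³ Pa) = 0.0368 m³ = 36.8 L.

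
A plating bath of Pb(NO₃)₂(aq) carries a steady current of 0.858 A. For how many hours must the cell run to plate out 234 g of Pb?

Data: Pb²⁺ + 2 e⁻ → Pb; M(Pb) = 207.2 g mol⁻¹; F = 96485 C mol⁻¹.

70.6 h

n(Pb) = m/M = 234 / 207.2 = 1.129 mol.
Each Pb atom requires 2 electrons, so n(e⁻) = 2 × 1.129 = 2.259 mol.
Q = n(e⁻)·F = 2.259 × 96485 = 217900 C.
t = Q/I = 217900 / 0.8580 A = 254000 s = 70.6 h.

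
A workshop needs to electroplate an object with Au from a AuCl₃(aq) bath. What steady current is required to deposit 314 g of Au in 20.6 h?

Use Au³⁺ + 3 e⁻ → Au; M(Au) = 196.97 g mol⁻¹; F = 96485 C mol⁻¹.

6.22 A

n(Au) = 314 / 196.97 = 1.594 mol.
n(e⁻) = 3 × 1.594 = 4.782 mol.
Q = n(e⁻)·F = 4.782 × 96485 = 461400 C.
I = Q/t = 461400 / 74160 s = 6.22 A.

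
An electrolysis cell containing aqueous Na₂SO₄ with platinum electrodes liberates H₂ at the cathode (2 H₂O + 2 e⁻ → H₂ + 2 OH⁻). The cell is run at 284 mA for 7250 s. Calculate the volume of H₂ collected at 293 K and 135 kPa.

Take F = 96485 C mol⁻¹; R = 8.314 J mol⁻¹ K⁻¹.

Q = I·t = 0.2840 A × 7250.0 s = 2059 C.
n(e⁻) = Q/F = 2059 / 96485 = 0.02134 mol.
2 electrons are transferred per H₂ molecule, so n(H₂) = 0.02134 / 2 = 0.01067 mol.
V = nRT/P = (0.01067 × 8.314 × 293) / (135 × 10³ Pa) = 1.93 × 10⁻⁴ m³ = 0.193 L.

0.193 L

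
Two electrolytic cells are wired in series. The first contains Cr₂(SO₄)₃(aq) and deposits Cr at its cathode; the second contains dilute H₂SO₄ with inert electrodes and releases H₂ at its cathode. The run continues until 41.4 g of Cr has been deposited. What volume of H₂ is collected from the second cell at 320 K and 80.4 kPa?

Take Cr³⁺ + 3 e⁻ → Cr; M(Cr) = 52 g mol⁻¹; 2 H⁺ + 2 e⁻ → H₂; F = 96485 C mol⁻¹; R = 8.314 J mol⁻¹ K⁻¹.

39.5 L

n(Cr) = 41.4 / 52 = 0.7962 mol, so n(e⁻) = 3 × 0.7962 = 2.388 mol.
The cells are in series, so the same 2.388 mol of electrons passes through the second cell.
2 H⁺ + 2 e⁻ → H₂ — 2 mol e⁻ per mol H₂, so n(H₂) = 2.388/2 = 1.194 mol.
V = nRT/P = (1.194 × 8.314 × 320) / (80.4 × 10³) = 0.0395 m³ = 39.5 L.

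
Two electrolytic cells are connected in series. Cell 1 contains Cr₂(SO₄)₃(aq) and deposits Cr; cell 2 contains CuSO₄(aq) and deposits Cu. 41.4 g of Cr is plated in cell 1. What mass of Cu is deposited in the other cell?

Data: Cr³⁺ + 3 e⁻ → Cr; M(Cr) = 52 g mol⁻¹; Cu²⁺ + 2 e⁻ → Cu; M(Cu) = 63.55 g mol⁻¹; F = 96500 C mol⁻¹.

n(Cr) = 41.4 / 52 = 0.7962 mol.
Since Cr³⁺ + 3 e⁻ → Cr, n(e⁻) passed = 3 × 0.7962 = 2.388 mol.
Cells in series carry the same charge, so the same 2.388 mol of electrons passes through cell 2.
Cu²⁺ + 2 e⁻ → Cu, so n(Cu) = 2.388 / 2 = 1.194 mol.
m(Cu) = 1.194 × 63.55 = 75.9 g.

75.9 g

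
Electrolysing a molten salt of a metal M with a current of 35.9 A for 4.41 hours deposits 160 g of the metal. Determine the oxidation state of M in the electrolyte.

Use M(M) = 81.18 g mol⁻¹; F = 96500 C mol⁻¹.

+3

Q = I·t = 35.90 A × 15876 s = 569900 C, so n(e⁻) = 569900/96500 = 5.906 mol.
n(M) deposited = 160 / 81.18 = 1.971 mol.
Electrons per atom = n(e⁻)/n(M) = 5.906 / 1.971 = 3.00 ≈ 3, so the ion is M³⁺.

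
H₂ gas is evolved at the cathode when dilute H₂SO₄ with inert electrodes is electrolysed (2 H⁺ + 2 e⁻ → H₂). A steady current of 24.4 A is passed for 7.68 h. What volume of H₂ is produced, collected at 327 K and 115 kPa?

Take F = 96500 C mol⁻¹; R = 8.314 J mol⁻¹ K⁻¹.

Q = I·t = 24.40 A × 27648 s = 674600 C.
n(e⁻) = Q/F = 674600 / 96500 = 6.991 mol.
2 electrons are transferred per H₂ molecule, so n(H₂) = 6.991 / 2 = 3.495 mol.
V = nRT/P = (3.495 × 8.314 × 327) / (115 × 10³ Pa) = 0.0826 m³ = 82.6 L.

82.6 L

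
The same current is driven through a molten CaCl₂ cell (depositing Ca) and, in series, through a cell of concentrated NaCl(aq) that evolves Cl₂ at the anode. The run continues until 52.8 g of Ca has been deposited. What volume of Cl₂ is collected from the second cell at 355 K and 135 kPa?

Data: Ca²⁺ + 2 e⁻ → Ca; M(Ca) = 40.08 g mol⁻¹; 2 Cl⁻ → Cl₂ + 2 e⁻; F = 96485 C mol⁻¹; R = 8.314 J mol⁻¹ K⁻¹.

28.8 L

n(Ca) = 52.8 / 40.08 = 1.317 mol, so n(e⁻) = 2 × 1.317 = 2.635 mol.
The cells are in series, so the same 2.635 mol of electrons passes through the second cell.
2 Cl⁻ → Cl₂ + 2 e⁻ — 2 mol e⁻ per mol Cl₂, so n(Cl₂) = 2.635/2 = 1.317 mol.
V = nRT/P = (1.317 × 8.314 × 355) / (135 × 10³) = 0.0288 m³ = 28.8 L.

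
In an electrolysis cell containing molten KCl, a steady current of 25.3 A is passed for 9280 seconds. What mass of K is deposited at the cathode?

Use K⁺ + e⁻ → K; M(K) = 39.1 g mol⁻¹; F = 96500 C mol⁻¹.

Q = I·t = 25.30 A × 9280.0 s = 234800 C.
n(e⁻) = Q/F = 234800 / 96500 = 2.433 mol.
K⁺ + e⁻ → K, so n(K) = n(e⁻)/1 = 2.433 mol.
m = n·M = 2.433 × 39.1 = 95.1 g.

95.1 g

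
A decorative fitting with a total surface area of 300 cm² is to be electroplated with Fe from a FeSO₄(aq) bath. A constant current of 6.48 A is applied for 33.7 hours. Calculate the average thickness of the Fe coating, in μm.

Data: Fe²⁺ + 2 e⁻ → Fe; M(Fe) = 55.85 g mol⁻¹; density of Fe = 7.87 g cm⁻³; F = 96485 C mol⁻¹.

964 μm

Q = I·t = 6.480 × 121320 = 786200 C; n(e⁻) = 8.148 mol.
n(Fe) = n(e⁻)/2 = 4.074 mol, so m = 4.074 × 55.85 = 227.5 g.
Volume = m/ρ = 227.5 / 7.87 = 28.91 cm³.
Thickness = V/A = 28.91 / 300 = 0.0964 cm = 964 μm.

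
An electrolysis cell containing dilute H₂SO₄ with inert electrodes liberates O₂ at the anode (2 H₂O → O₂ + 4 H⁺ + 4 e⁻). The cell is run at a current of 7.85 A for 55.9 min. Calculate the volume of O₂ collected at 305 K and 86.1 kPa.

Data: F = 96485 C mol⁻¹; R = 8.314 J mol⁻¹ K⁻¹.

2.01 L

Q = I·t = 7.850 A × 3354.0 s = 26330 C.
n(e⁻) = Q/F = 26330 / 96485 = 0.2729 mol.
4 electrons are transferred per O₂ molecule, so n(O₂) = 0.2729 / 4 = 0.06822 mol.
V = nRT/P = (0.06822 × 8.314 × 305) / (86.1 × 10³ Pa) = 0.00201 m³ = 2.01 L.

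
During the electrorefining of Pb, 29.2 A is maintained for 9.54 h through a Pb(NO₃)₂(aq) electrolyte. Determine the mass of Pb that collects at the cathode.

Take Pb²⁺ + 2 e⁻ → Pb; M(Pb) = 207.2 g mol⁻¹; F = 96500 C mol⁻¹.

Q = I·t = 29.20 A × 34344 s = 1003000 C.
n(e⁻) = Q/F = 1003000 / 96500 = 10.39 mol.
Pb²⁺ + 2 e⁻ → Pb, so n(Pb) = n(e⁻)/2 = 5.196 mol.
m = n·M = 5.196 × 207.2 = 1080 g.

1080 g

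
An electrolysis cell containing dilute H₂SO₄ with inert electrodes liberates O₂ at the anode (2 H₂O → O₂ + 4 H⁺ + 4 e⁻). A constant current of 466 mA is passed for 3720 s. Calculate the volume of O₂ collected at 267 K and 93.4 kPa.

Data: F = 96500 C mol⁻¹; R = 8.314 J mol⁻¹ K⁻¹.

Q = I·t = 0.4660 A × 3720.0 s = 1734 C.
n(e⁻) = Q/F = 1734 / 96500 = 0.01796 mol.
4 electrons are transferred per O₂ molecule, so n(O₂) = 0.01796 / 4 = 0.004491 mol.
V = nRT/P = (0.004491 × 8.314 × 267) / (93.4 × 10³ Pa) = 1.07 × 10⁻⁴ m³ = 0.107 L.

0.107 L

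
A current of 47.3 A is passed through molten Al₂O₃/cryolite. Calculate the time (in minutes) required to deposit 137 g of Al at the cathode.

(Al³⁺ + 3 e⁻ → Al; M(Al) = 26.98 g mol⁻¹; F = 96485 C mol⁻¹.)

n(Al) = m/M = 137 / 26.98 = 5.078 mol.
Each Al atom requires 3 electrons, so n(e⁻) = 3 × 5.078 = 15.23 mol.
Q = n(e⁻)·F = 15.23 × 96485 = 1470000 C.
t = Q/I = 1470000 / 47.30 A = 31070 s = 518 min.

518 min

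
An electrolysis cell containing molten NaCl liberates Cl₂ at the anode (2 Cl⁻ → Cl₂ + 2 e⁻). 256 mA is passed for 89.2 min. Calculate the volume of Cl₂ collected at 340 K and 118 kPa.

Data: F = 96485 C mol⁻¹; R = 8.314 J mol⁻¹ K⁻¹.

0.170 L

Q = I·t = 0.2560 A × 5352.0 s = 1370 C.
n(e⁻) = Q/F = 1370 / 96485 = 0.01420 mol.
2 electrons are transferred per Cl₂ molecule, so n(Cl₂) = 0.01420 / 2 = 0.007100 mol.
V = nRT/P = (0.007100 × 8.314 × 340) / (118 × 10³ Pa) = 1.70 × 10⁻⁴ m³ = 0.170 L.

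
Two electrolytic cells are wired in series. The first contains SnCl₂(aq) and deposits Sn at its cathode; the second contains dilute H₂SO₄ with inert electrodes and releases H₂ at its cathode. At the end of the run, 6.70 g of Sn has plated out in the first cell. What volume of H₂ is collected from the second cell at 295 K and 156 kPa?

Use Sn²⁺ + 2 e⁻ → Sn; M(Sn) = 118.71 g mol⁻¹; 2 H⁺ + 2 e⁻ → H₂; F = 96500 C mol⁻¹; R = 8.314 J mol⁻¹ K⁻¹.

n(Sn) = 6.70 / 118.71 = 0.05644 mol, so n(e⁻) = 2 × 0.05644 = 0.1129 mol.
The cells are in series, so the same 0.1129 mol of electrons passes through the second cell.
2 H⁺ + 2 e⁻ → H₂ — 2 mol e⁻ per mol H₂, so n(H₂) = 0.1129/2 = 0.05644 mol.
V = nRT/P = (0.05644 × 8.314 × 295) / (156 × 10³) = 8.87 × 10⁻⁴ m³ = 0.887 L.

0.887 L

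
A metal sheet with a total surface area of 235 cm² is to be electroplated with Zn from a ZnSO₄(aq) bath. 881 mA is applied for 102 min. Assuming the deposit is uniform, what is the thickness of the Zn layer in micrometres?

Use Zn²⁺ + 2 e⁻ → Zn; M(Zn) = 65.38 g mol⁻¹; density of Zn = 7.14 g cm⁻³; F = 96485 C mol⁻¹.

Q = I·t = 0.8810 × 6120.0 = 5392 C; n(e⁻) = 0.05588 mol.
n(Zn) = n(e⁻)/2 = 0.02794 mol, so m = 0.02794 × 65.38 = 1.827 g.
Volume = m/ρ = 1.827 / 7.14 = 0.2558 cm³.
Thickness = V/A = 0.2558 / 235 = 0.00109 cm = 10.9 μm.

10.9 μm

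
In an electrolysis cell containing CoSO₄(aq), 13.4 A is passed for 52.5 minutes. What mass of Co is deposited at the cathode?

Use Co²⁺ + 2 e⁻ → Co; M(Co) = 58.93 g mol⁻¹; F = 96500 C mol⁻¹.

12.9 g

Q = I·t = 13.40 A × 3150.0 s = 42210 C.
n(e⁻) = Q/F = 42210 / 96500 = 0.4374 mol.
Co²⁺ + 2 e⁻ → Co, so n(Co) = n(e⁻)/2 = 0.2187 mol.
m = n·M = 0.2187 × 58.93 = 12.9 g.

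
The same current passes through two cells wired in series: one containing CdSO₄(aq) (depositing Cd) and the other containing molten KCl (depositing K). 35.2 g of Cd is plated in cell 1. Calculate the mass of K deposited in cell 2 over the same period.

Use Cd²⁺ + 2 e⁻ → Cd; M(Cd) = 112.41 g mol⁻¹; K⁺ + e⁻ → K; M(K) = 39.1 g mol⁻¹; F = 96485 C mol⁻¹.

n(Cd) = 35.2 / 112.41 = 0.3131 mol.
Since Cd²⁺ + 2 e⁻ → Cd, n(e⁻) passed = 2 × 0.3131 = 0.6263 mol.
Cells in series carry the same charge, so the same 0.6263 mol of electrons passes through cell 2.
K⁺ + e⁻ → K, so n(K) = 0.6263 / 1 = 0.6263 mol.
m(K) = 0.6263 × 39.1 = 24.5 g.

24.5 g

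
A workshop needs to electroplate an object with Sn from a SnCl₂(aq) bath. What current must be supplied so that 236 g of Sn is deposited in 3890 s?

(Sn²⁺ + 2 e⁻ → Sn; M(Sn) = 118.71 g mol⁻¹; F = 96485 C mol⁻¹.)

98.6 A

n(Sn) = 236 / 118.71 = 1.988 mol.
n(e⁻) = 2 × 1.988 = 3.976 mol.
Q = n(e⁻)·F = 3.976 × 96485 = 383600 C.
I = Q/t = 383600 / 3890.0 s = 98.6 A.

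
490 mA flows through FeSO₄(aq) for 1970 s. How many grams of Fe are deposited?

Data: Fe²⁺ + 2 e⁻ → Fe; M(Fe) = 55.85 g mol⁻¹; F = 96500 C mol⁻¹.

Q = I·t = 0.4900 A × 1970.0 s = 965.3 C.
n(e⁻) = Q/F = 965.3 / 96500 = 0.01000 mol.
Fe²⁺ + 2 e⁻ → Fe, so n(Fe) = n(e⁻)/2 = 0.005002 mol.
m = n·M = 0.005002 × 55.85 = 0.279 g.

0.279 g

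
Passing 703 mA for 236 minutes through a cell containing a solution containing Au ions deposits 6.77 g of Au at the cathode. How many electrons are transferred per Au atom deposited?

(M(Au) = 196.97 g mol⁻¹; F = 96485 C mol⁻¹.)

3

Q = I·t = 0.7030 A × 14160 s = 9954 C, so n(e⁻) = 9954/96485 = 0.1032 mol.
n(Au) deposited = 6.77 / 196.97 = 0.03437 mol.
Electrons per atom = n(e⁻)/n(Au) = 0.1032 / 0.03437 = 3.00 ≈ 3, so the ion is Au³⁺.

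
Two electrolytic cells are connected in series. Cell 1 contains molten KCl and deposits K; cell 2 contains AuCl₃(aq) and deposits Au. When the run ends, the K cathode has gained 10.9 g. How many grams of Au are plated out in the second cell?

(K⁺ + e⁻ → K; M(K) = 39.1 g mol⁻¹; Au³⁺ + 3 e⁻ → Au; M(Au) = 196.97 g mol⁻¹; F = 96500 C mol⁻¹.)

n(K) = 10.9 / 39.1 = 0.2788 mol.
Since K⁺ + e⁻ → K, n(e⁻) passed = 1 × 0.2788 = 0.2788 mol.
Cells in series carry the same charge, so the same 0.2788 mol of electrons passes through cell 2.
Au³⁺ + 3 e⁻ → Au, so n(Au) = 0.2788 / 3 = 0.09292 mol.
m(Au) = 0.09292 × 196.97 = 18.3 g.

18.3 g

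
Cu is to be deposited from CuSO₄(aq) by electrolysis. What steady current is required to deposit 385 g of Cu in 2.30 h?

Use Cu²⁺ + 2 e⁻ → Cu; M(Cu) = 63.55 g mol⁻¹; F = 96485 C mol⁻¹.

n(Cu) = 385 / 63.55 = 6.058 mol.
n(e⁻) = 2 × 6.058 = 12.12 mol.
Q = n(e⁻)·F = 12.12 × 96485 = 1169000 C.
I = Q/t = 1169000 / 8280.0 s = 141 A.

141 A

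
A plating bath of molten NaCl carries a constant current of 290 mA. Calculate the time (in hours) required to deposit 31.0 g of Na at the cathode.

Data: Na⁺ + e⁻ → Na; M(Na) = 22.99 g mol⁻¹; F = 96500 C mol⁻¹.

n(Na) = m/M = 31.0 / 22.99 = 1.348 mol.
Each Na atom requires 1 electron, so n(e⁻) = 1 × 1.348 = 1.348 mol.
Q = n(e⁻)·F = 1.348 × 96500 = 130100 C.
t = Q/I = 130100 / 0.2900 A = 448700 s = 125 h.

125 h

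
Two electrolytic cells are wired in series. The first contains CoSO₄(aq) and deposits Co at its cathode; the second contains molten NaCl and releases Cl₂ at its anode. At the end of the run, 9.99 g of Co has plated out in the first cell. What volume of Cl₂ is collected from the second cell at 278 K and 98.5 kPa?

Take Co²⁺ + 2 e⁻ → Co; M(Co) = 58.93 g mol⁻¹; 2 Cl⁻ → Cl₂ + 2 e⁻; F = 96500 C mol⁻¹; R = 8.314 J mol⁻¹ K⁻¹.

n(Co) = 9.99 / 58.93 = 0.1695 mol, so n(e⁻) = 2 × 0.1695 = 0.3390 mol.
The cells are in series, so the same 0.3390 mol of electrons passes through the second cell.
2 Cl⁻ → Cl₂ + 2 e⁻ — 2 mol e⁻ per mol Cl₂, so n(Cl₂) = 0.3390/2 = 0.1695 mol.
V = nRT/P = (0.1695 × 8.314 × 278) / (98.5 × 10³) = 0.00398 m³ = 3.98 L.

3.98 L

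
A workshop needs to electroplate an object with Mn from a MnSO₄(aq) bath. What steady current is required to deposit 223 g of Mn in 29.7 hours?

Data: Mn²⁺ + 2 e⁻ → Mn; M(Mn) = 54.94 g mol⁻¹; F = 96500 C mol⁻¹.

n(Mn) = 223 / 54.94 = 4.059 mol.
n(e⁻) = 2 × 4.059 = 8.118 mol.
Q = n(e⁻)·F = 8.118 × 96500 = 783400 C.
I = Q/t = 783400 / 106920 s = 7.33 A.

7.33 A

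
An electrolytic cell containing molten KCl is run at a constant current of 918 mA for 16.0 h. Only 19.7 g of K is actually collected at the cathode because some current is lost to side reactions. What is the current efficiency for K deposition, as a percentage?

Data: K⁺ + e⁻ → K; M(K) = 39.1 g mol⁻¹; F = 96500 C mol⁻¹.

Q = I·t = 0.9180 × 57600 = 52880 C; n(e⁻) = 52880/96500 = 0.5479 mol.
Theoretical n(K) = n(e⁻)/1 = 0.5479 mol, i.e. m_theo = 0.5479 × 39.1 = 21.42 g.
Efficiency = m_actual / m_theo = 19.7 / 21.42 = 91.9 %.

91.9 %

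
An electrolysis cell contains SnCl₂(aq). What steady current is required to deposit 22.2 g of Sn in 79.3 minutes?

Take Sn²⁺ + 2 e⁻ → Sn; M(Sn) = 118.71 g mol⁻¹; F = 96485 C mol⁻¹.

n(Sn) = 22.2 / 118.71 = 0.1870 mol.
n(e⁻) = 2 × 0.1870 = 0.3740 mol.
Q = n(e⁻)·F = 0.3740 × 96485 = 36090 C.
I = Q/t = 36090 / 4758.0 s = 7.58 A.

7.58 A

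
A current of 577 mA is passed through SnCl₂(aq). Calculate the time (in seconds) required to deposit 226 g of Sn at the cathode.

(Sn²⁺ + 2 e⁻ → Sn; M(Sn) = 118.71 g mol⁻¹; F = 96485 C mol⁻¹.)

6.37 × 10⁵ s

n(Sn) = m/M = 226 / 118.71 = 1.904 mol.
Each Sn atom requires 2 electrons, so n(e⁻) = 2 × 1.904 = 3.808 mol.
Q = n(e⁻)·F = 3.808 × 96485 = 367400 C.
t = Q/I = 367400 / 0.5770 A = 636700 s.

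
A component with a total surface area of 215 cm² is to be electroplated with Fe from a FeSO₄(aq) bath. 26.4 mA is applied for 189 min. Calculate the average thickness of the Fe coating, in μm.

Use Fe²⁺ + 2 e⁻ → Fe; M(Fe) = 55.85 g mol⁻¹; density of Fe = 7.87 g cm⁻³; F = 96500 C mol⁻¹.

0.512 μm

Q = I·t = 0.02640 × 11340 = 299.4 C; n(e⁻) = 0.003102 mol.
n(Fe) = n(e⁻)/2 = 0.001551 mol, so m = 0.001551 × 55.85 = 0.08663 g.
Volume = m/ρ = 0.08663 / 7.87 = 0.01101 cm³.
Thickness = V/A = 0.01101 / 215 = 5.12 × 10⁻⁵ cm = 0.512 μm.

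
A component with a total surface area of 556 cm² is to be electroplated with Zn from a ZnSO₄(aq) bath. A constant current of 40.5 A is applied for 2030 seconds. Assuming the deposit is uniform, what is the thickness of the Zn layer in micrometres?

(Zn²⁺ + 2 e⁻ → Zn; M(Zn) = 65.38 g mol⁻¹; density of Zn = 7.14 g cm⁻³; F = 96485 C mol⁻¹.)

Q = I·t = 40.50 × 2030.0 = 82220 C; n(e⁻) = 0.8521 mol.
n(Zn) = n(e⁻)/2 = 0.4261 mol, so m = 0.4261 × 65.38 = 27.86 g.
Volume = m/ρ = 27.86 / 7.14 = 3.901 cm³.
Thickness = V/A = 3.901 / 556 = 0.00702 cm = 70.2 μm.

70.2 μm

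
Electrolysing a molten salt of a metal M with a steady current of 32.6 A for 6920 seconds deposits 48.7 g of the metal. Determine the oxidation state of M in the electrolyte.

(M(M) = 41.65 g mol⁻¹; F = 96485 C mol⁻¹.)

+2

Q = I·t = 32.60 A × 6920.0 s = 225600 C, so n(e⁻) = 225600/96485 = 2.338 mol.
n(M) deposited = 48.7 / 41.65 = 1.169 mol.
Electrons per atom = n(e⁻)/n(M) = 2.338 / 1.169 = 2.00 ≈ 2, so the ion is M²⁺.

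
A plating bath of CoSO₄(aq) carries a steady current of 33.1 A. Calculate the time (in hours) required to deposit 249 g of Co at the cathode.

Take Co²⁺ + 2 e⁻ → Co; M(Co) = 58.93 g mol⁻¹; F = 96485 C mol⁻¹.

n(Co) = m/M = 249 / 58.93 = 4.225 mol.
Each Co atom requires 2 electrons, so n(e⁻) = 2 × 4.225 = 8.451 mol.
Q = n(e⁻)·F = 8.451 × 96485 = 815400 C.
t = Q/I = 815400 / 33.10 A = 24630 s = 6.84 h.

6.84 h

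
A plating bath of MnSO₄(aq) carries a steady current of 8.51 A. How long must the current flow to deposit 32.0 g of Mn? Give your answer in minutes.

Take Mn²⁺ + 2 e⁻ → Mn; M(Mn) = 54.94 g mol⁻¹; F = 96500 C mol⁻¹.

n(Mn) = m/M = 32.0 / 54.94 = 0.5825 mol.
Each Mn atom requires 2 electrons, so n(e⁻) = 2 × 0.5825 = 1.165 mol.
Q = n(e⁻)·F = 1.165 × 96500 = 112400 C.
t = Q/I = 112400 / 8.510 A = 13210 s = 220 min.

220 min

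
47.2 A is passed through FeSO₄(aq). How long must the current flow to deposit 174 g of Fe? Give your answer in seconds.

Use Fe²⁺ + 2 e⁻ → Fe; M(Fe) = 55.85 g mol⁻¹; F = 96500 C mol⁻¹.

12700 s

n(Fe) = m/M = 174 / 55.85 = 3.115 mol.
Each Fe atom requires 2 electrons, so n(e⁻) = 2 × 3.115 = 6.231 mol.
Q = n(e⁻)·F = 6.231 × 96500 = 601300 C.
t = Q/I = 601300 / 47.20 A = 12740 s.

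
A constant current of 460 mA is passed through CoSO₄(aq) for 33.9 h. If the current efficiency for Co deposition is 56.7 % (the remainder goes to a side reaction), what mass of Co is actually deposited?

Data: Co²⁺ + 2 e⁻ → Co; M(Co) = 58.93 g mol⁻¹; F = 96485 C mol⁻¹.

Q = I·t = 0.4600 × 122040 = 56140 C.
n(e⁻) = 56140/96485 = 0.5818 mol; theoretically n(Co) = 0.5818/2 = 0.2909 mol, m_theo = 17.14 g.
At 56.7 % efficiency, m_actual = 0.567 × 17.14 = 9.72 g.

9.72 g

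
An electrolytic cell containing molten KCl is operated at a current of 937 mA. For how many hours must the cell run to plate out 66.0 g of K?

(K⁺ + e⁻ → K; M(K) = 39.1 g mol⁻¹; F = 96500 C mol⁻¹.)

48.3 h

n(K) = m/M = 66.0 / 39.1 = 1.688 mol.
Each K atom requires 1 electron, so n(e⁻) = 1 × 1.688 = 1.688 mol.
Q = n(e⁻)·F = 1.688 × 96500 = 162900 C.
t = Q/I = 162900 / 0.9370 A = 173800 s = 48.3 h.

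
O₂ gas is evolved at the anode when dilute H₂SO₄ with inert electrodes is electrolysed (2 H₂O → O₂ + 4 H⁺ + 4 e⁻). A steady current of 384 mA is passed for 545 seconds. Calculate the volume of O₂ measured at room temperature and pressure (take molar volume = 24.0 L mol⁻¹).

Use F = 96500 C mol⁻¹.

Q = I·t = 0.3840 A × 545.00 s = 209.3 C.
n(e⁻) = Q/F = 209.3 / 96500 = 0.002169 mol.
4 electrons are transferred per O₂ molecule, so n(O₂) = 0.002169 / 4 = 0.0005422 mol.
V = n × V_m = 0.0005422 × 24.0 = 0.0130 L.

0.0130 L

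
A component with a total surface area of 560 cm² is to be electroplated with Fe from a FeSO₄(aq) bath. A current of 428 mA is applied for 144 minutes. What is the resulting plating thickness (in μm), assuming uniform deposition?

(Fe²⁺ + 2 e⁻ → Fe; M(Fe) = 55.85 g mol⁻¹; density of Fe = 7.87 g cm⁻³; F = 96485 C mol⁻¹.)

Q = I·t = 0.4280 × 8640.0 = 3698 C; n(e⁻) = 0.03833 mol.
n(Fe) = n(e⁻)/2 = 0.01916 mol, so m = 0.01916 × 55.85 = 1.070 g.
Volume = m/ρ = 1.070 / 7.87 = 0.1360 cm³.
Thickness = V/A = 0.1360 / 560 = 2.43 × 10⁻⁴ cm = 2.43 μm.

2.43 μm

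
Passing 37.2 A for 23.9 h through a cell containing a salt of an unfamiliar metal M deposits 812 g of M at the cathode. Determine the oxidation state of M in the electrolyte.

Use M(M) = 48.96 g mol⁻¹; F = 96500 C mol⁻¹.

Q = I·t = 37.20 A × 86040 s = 3201000 C, so n(e⁻) = 3201000/96500 = 33.17 mol.
n(M) deposited = 812 / 48.96 = 16.58 mol.
Electrons per atom = n(e⁻)/n(M) = 33.17 / 16.58 = 2.00 ≈ 2, so the ion is M²⁺.

+2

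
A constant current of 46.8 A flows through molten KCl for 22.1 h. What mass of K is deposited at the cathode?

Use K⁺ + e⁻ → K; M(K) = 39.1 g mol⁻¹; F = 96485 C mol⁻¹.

1510 g

Q = I·t = 46.80 A × 79560 s = 3723000 C.
n(e⁻) = Q/F = 3723000 / 96485 = 38.59 mol.
K⁺ + e⁻ → K, so n(K) = n(e⁻)/1 = 38.59 mol.
m = n·M = 38.59 × 39.1 = 1510 g.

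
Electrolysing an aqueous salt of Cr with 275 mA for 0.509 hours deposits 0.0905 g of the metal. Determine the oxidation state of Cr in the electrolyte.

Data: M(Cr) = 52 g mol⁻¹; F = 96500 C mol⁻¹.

+3

Q = I·t = 0.2750 A × 1832.4 s = 503.9 C, so n(e⁻) = 503.9/96500 = 0.005222 mol.
n(Cr) deposited = 0.0905 / 52 = 0.001740 mol.
Electrons per atom = n(e⁻)/n(Cr) = 0.005222 / 0.001740 = 3.00 ≈ 3, so the ion is Cr³⁺.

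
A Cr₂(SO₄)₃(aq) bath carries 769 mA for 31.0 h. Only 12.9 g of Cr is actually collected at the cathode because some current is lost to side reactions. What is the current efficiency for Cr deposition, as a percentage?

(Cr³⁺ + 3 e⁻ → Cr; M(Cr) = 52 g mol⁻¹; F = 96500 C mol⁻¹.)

Q = I·t = 0.7690 × 111600 = 85820 C; n(e⁻) = 85820/96500 = 0.8893 mol.
Theoretical n(Cr) = n(e⁻)/3 = 0.2964 mol, i.e. m_theo = 0.2964 × 52 = 15.42 g.
Efficiency = m_actual / m_theo = 12.9 / 15.42 = 83.7 %.

83.7 %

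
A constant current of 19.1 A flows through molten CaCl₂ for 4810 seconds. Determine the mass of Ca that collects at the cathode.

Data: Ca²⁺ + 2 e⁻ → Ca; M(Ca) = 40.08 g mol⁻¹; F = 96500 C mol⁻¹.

Q = I·t = 19.10 A × 4810.0 s = 91870 C.
n(e⁻) = Q/F = 91870 / 96500 = 0.9520 mol.
Ca²⁺ + 2 e⁻ → Ca, so n(Ca) = n(e⁻)/2 = 0.4760 mol.
m = n·M = 0.4760 × 40.08 = 19.1 g.

19.1 g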